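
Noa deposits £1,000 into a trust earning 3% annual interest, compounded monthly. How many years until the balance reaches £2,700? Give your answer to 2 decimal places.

33.15 years

(1 + 0.0025)^(12t) = 2,700/1,000 = 2.7.
12t·ln(1 + 0.0025) = ln(2.7); 12t = 0.99325/0.00249688 ≈ 397.7971.
t ≈ 33.1498 years.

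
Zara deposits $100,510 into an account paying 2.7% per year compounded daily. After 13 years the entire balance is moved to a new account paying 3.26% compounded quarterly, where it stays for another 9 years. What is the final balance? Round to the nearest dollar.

$191,226

After 13 years at 2.7%: 100,510 × 1.4204688859 ≈ 142,771.3277.
Then 9 years at 3.26%: 142,771.3277 × 1.33938539952 ≈ 191,225.8318.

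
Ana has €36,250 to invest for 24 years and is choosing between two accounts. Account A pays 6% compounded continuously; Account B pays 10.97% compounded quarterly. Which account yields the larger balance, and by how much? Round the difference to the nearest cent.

A: e^(0.06·24) = e^1.44 ≈ 4.220695817, so 36,250 × 4.220695817 ≈ 153,000.2234.
B: (1 + 0.027425)^96 ≈ 13.428032699, so 36,250 × 13.428032699 ≈ 486,766.1853.
Difference ≈ 333,765.9620 in favor of B.

Account B, by €333,765.96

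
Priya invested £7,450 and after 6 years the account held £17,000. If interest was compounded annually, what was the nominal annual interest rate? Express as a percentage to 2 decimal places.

(1 + r)^6 = 17,000/7,450 = 2.28188.
1 + r = 2.28188^(1/6) ≈ 1.147402, so r ≈ 0.147402.
r ≈ 14.74016%.

14.74%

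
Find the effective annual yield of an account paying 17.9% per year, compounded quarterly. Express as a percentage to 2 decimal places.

19.14%

One year is 4 periods at 0.04475 each: (1 + 0.04475)^4 ≈ 1.191378.
EAR = 1.191378 − 1 ≈ 19.13778%.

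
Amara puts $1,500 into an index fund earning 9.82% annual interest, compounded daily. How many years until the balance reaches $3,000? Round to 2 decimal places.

We need (1 + 0.000269041)^(365t) = 2, so 365t = ln 2 / ln 1.000269 ≈ 2576.7083.
t ≈ 2576.7083/365 = 7.0595 years.

7.06 years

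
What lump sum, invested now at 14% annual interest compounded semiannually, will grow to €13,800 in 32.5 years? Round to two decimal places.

€169.80

Periodic rate = 14%/2 = 0.07; 65 periods.
P = 13,800/(1 + 0.07)^65 ≈ 13,800/81.272861245 ≈ 169.7984.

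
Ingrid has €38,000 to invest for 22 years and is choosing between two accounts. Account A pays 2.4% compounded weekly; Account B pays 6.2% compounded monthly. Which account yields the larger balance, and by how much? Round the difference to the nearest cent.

A: (1 + 0.024/52)^1144 ≈ 1.695331321, so 38,000 × 1.695331321 ≈ 64,422.5902.
B: (1 + 0.062/12)^264 ≈ 3.89809675925, so 38,000 × 3.89809675925 ≈ 148,127.6769.
Difference ≈ 83,705.0867 in favor of B.

Account B, by €83,705.09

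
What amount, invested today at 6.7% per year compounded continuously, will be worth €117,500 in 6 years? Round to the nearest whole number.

P = A·e^(−rt) = 117,500·e^(−0.402).
e^(−0.402) ≈ 0.66898074569, so P ≈ 78,605.2376.

€78,605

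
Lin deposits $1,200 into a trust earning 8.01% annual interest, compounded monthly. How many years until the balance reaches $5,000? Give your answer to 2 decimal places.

We need (1 + 0.006675)^(12t) = 4.1667, so 12t = ln 4.1667 / ln 1.006675 ≈ 214.5130.
t ≈ 214.5130/12 = 17.8761 years.

17.88 years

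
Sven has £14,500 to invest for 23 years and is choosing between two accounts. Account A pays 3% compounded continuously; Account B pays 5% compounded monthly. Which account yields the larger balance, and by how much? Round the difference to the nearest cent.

Account A growth factor: e^(0.03·23) = e^0.69 ≈ 1.9937155332; balance ≈ 28,908.8752.
Account B growth factor: (1 + 0.05/12)^276 ≈ 3.1506563652; balance ≈ 45,684.5173.
Account B is larger by 16,775.6421.

Account B, by £16,775.64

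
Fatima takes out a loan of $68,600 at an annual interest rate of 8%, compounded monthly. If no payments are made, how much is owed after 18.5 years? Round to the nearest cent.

$299,879.59

Periodic rate = 8%/12 = 0.00666667; periods = 12·18.5 = 222.
A = 68,600·(1 + 0.08/12)^222 ≈ 68,600·4.37142255478 ≈ 299,879.5873.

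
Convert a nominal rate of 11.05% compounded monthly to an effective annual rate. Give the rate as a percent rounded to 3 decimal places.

One year is 12 periods at 0.00920833 each: (1 + 0.00920833)^12 ≈ 1.116272.
EAR = 1.116272 − 1 ≈ 11.62718%.

11.627%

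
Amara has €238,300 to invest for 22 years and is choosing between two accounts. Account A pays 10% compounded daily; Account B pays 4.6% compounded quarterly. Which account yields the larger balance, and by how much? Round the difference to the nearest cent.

Account A, by €1,498,201.15

A: (1 + 0.1/365)^8030 ≈ 9.022294538676, so 238,300 × 9.022294538676 ≈ 2,150,012.7886.
B: (1 + 0.0115)^88 ≈ 2.73525654186, so 238,300 × 2.73525654186 ≈ 651,811.6339.
Difference ≈ 1,498,201.1546 in favor of A.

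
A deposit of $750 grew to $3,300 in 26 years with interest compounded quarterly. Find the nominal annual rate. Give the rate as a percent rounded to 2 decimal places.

The 104-period growth factor is 3,300/750 = 4.4.
r/4 = 4.4^(1/104) − 1 ≈ 0.0143482, so r ≈ 4·0.0143482 = 5.73926%.

5.74%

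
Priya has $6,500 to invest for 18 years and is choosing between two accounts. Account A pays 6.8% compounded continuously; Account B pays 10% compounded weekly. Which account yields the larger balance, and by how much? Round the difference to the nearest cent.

A: e^(0.068·18) = e^1.224 ≈ 3.4007636182, so 6,500 × 3.4007636182 ≈ 22,104.9635.
B: (1 + 0.1/52)^936 ≈ 6.0391993578, so 6,500 × 6.0391993578 ≈ 39,254.7958.
Difference ≈ 17,149.8323 in favor of B.

Account B, by $17,149.83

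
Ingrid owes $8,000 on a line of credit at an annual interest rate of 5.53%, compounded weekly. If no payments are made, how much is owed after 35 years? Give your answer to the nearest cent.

Growth factor = (1 + 0.0553/52)^1820 ≈ 6.920386109.
A ≈ 8,000 × 6.920386109 ≈ 55,363.0889.

$55,363.09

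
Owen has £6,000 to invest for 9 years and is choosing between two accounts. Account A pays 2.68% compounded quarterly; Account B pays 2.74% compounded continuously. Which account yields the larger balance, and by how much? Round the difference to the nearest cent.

A: (1 + 0.0067)^36 ≈ 1.271752119, so 6,000 × 1.271752119 ≈ 7,630.5127.
B: e^(0.0274·9) = e^0.2466 ≈ 1.279667144, so 6,000 × 1.279667144 ≈ 7,678.0029.
Difference ≈ 47.4901 in favor of B.

Account B, by £47.49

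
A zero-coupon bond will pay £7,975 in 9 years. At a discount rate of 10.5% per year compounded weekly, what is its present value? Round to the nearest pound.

Periodic rate = 10.5%/52 = 0.00201923; 468 periods.
P = 7,975/(1 + 0.105/52)^468 ≈ 7,975/2.570363159 ≈ 3,102.6744.

£3,103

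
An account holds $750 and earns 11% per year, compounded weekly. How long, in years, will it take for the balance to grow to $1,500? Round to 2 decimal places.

We need (1 + 0.00211538)^(52t) = 2, so 52t = ln 2 / ln 1.002115 ≈ 328.0160.
t ≈ 328.0160/52 = 6.3080 years.

6.31 years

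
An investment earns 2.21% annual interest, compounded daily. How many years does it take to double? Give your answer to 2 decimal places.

31.37 years

(1 + 0.0000605479)^(365t) = 2.
365t = ln 2 / ln(1 + 0.0000605479) ≈ 0.69315/6.05461e-05 ≈ 11448.2525.
t ≈ 31.3651.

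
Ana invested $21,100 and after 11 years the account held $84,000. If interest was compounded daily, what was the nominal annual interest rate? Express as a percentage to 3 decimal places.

The 4015-period growth factor is 84,000/21,100 = 3.98104.
r/365 = 3.98104^(1/4015) − 1 ≈ 0.000344155, so r ≈ 365·0.000344155 = 12.56165%.

12.562%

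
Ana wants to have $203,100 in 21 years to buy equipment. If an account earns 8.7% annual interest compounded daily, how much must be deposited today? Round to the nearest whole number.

Periodic rate = 8.7%/365 = 0.000238356; 7665 periods.
P = 203,100/(1 + 0.087/365)^7665 ≈ 203,100/6.21386009502 ≈ 32,684.9972.

$32,685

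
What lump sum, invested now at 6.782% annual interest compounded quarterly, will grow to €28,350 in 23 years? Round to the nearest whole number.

Growth factor = (1 + 0.016955)^92 ≈ 4.6963418862.
P = 28,350/4.6963418862 ≈ 6,036.6133.

€6,037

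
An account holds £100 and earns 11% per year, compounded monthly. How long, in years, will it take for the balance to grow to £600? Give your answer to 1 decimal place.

16.4 years

We need (1 + 0.00916667)^(12t) = 6, so 12t = ln 6 / ln 1.009167 ≈ 196.3592.
t ≈ 196.3592/12 = 16.3633 years.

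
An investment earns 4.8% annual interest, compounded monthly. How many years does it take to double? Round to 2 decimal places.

(1 + 0.004)^(12t) = 2.
12t = ln 2 / ln(1 + 0.004) ≈ 0.69315/0.00399202 ≈ 173.6331.
t ≈ 14.4694.

14.47 years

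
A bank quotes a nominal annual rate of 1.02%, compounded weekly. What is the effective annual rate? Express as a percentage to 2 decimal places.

EAR = (1 + 1.02%/52)^52 − 1 = (1 + 0.000196154)^52 − 1.
(1 + 0.000196154)^52 ≈ 1.010251, so EAR ≈ 1.02512%.

1.03%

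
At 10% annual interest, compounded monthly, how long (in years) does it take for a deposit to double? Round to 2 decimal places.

(1 + 0.00833333)^(12t) = 2.
12t = ln 2 / ln(1 + 0.00833333) ≈ 0.69315/0.0082988 ≈ 83.5238.
t ≈ 6.9603.

6.96 years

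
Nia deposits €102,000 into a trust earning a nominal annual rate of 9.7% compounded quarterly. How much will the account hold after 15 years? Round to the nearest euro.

Periodic rate = 9.7%/4 = 0.02425; periods = 4·15 = 60.
A = 102,000·(1 + 0.02425)^60 ≈ 102,000·4.21073933669 ≈ 429,495.4123.

€429,495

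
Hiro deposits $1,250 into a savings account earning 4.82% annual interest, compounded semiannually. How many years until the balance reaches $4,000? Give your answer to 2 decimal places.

24.42 years

(1 + 0.0241)^(2t) = 4,000/1,250 = 3.2.
2t·ln(1 + 0.0241) = ln(3.2); 2t = 1.1632/0.0238142 ≈ 48.8428.
t ≈ 24.4214 years.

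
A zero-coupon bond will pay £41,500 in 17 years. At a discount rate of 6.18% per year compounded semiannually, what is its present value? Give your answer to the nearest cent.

£14,746.39

Growth factor = (1 + 0.0309)^34 ≈ 2.8142478776.
P = 41,500/2.8142478776 ≈ 14,746.3912.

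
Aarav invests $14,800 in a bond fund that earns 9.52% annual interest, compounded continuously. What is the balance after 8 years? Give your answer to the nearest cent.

A = P·e^(rt) = 14,800·e^(0.0952·8) = 14,800·e^0.7616.
e^0.7616 ≈ 2.1417002009, so A ≈ 31,697.1630.

$31,697.16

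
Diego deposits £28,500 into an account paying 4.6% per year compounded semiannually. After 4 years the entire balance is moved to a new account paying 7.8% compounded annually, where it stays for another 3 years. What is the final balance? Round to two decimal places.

£42,825.87

Phase 1: 28,500·(1 + 0.023)^8 ≈ 34,186.1292.
Phase 2: 34,186.1292·(1 + 0.078)^3 ≈ 42,825.8718.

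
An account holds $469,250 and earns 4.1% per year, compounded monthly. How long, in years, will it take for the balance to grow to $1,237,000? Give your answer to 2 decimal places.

We need (1 + 0.00341667)^(12t) = 2.6361, so 12t = ln 2.6361 / ln 1.003417 ≈ 284.1845.
t ≈ 284.1845/12 = 23.6820 years.

23.68 years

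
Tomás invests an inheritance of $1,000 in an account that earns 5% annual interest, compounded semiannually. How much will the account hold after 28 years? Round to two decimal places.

Growth factor = (1 + 0.025)^56 ≈ 3.98599236.
A ≈ 1,000 × 3.98599236 ≈ 3,985.9924.

$3,985.99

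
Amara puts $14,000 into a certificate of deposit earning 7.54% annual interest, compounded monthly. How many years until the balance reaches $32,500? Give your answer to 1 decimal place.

We need (1 + 0.00628333)^(12t) = 2.3214, so 12t = ln 2.3214 / ln 1.006283 ≈ 134.4550.
t ≈ 134.4550/12 = 11.2046 years.

11.2 years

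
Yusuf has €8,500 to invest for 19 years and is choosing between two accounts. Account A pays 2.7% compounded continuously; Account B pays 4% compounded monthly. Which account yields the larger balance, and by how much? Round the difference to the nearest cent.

Account B, by €3,954.89

A: e^(0.027·19) = e^0.513 ≈ 1.6702945698, so 8,500 × 1.6702945698 ≈ 14,197.5038.
B: (1 + 0.04/12)^228 ≈ 2.1355754482, so 8,500 × 2.1355754482 ≈ 18,152.3913.
Difference ≈ 3,954.8875 in favor of B.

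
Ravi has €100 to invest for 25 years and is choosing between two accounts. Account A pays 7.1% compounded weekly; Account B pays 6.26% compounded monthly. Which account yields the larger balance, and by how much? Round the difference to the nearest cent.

Account A, by €112.99

A: (1 + 0.071/52)^1300 ≈ 5.89314212, so 100 × 5.89314212 ≈ 589.3142.
B: (1 + 0.0626/12)^300 ≈ 4.76325901, so 100 × 4.76325901 ≈ 476.3259.
Difference ≈ 112.9883 in favor of A.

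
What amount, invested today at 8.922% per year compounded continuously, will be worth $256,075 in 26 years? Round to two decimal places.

$25,172.46

P = A·e^(−rt) = 256,075·e^(−2.31972).
e^(−2.31972) ≈ 0.098301106061, so P ≈ 25,172.4557.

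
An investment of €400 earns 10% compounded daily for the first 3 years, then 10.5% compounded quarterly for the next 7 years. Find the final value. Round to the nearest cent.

€1,115.37

After 3 years at 10%: 400 × 1.349803345 ≈ 539.9213.
Then 7 years at 10.5%: 539.9213 × 2.065802333 ≈ 1,115.3708.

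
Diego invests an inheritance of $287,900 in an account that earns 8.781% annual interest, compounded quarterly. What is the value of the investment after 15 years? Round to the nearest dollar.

Growth factor = (1 + 0.0219525)^60 ≈ 3.679955988187.
A ≈ 287,900 × 3.679955988187 ≈ 1,059,459.3290.

$1,059,459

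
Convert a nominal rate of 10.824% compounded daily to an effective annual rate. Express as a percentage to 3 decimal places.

One year is 365 periods at 0.000296548 each: (1 + 0.000296548)^365 ≈ 1.114297.
EAR = 1.114297 − 1 ≈ 11.42973%.

11.430%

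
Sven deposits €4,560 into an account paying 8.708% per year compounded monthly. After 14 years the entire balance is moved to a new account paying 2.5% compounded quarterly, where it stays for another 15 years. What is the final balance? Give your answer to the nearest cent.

€22,328.72

After 14 years at 8.708%: 4,560 × 3.3693434714 ≈ 15,364.2062.
Then 15 years at 2.5%: 15,364.2062 × 1.4532944083 ≈ 22,328.7150.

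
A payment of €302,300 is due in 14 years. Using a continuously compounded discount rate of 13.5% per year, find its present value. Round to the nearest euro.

€45,669

P = A·e^(−rt) = 302,300·e^(−1.89).
e^(−1.89) ≈ 0.151071808836, so P ≈ 45,669.0078.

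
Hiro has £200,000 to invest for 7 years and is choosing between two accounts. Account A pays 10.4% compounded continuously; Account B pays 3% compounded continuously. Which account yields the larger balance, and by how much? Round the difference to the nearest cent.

Account A growth factor: e^(0.104·7) = e^0.728 ≈ 2.07093459385; balance ≈ 414,186.9188.
Account B growth factor: e^(0.03·7) = e^0.21 ≈ 1.23367805996; balance ≈ 246,735.6120.
Account A is larger by 167,451.3068.

Account A, by £167,451.31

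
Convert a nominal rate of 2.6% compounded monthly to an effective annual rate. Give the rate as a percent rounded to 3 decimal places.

2.631%

One year is 12 periods at 0.00216667 each: (1 + 0.00216667)^12 ≈ 1.026312.
EAR = 1.026312 − 1 ≈ 2.63121%.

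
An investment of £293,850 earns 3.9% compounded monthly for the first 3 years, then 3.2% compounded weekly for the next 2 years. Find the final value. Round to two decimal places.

£352,080.57

After 3 years at 3.9%: 293,850 × 1.12390618865 ≈ 330,259.8335.
Then 2 years at 3.2%: 330,259.8335 × 1.06607141376 ≈ 352,080.5676.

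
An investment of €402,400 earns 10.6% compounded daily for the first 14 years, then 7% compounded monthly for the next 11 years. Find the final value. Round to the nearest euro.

€3,823,777

Phase 1: 402,400·(1 + 0.106/365)^5110 ≈ 1,774,424.0592.
Phase 2: 1,774,424.0592·(1 + 0.07/12)^132 ≈ 3,823,777.3113.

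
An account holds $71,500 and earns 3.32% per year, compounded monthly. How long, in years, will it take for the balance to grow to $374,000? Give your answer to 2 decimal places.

We need (1 + 0.00276667)^(12t) = 5.2308, so 12t = ln 5.2308 / ln 1.002767 ≈ 598.8600.
t ≈ 598.8600/12 = 49.9050 years.

49.91 years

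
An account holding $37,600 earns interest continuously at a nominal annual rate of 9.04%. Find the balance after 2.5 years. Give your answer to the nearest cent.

$47,134.45

A = P·e^(rt) = 37,600·e^(0.0904·2.5) = 37,600·e^0.226.
e^0.226 ≈ 1.2535756653, so A ≈ 47,134.4450.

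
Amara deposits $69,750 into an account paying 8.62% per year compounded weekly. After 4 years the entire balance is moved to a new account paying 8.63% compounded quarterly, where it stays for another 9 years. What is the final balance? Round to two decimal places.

$212,272.73

Phase 1: 69,750·(1 + 0.0862/52)^208 ≈ 98,438.4963.
Phase 2: 98,438.4963·(1 + 0.021575)^36 ≈ 212,272.7267.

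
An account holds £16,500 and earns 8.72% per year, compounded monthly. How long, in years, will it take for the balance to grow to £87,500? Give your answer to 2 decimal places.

19.20 years

We need (1 + 0.00726667)^(12t) = 5.303, so 12t = ln 5.303 / ln 1.007267 ≈ 230.4127.
t ≈ 230.4127/12 = 19.2011 years.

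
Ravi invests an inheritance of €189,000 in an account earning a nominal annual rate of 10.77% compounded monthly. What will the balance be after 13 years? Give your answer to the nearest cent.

Periodic rate = 10.77%/12 = 0.008975; periods = 12·13 = 156.
A = 189,000·(1 + 0.008975)^156 ≈ 189,000·4.03035472422 ≈ 761,737.0429.

€761,737.04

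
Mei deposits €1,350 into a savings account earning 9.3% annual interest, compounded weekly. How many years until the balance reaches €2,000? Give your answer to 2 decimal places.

4.23 years

We need (1 + 0.00178846)^(52t) = 1.4815, so 52t = ln 1.4815 / ln 1.001788 ≈ 219.9622.
t ≈ 219.9622/52 = 4.2300 years.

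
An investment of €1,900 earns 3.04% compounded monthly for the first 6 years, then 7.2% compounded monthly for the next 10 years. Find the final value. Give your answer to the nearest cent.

Phase 1: 1,900·(1 + 0.0304/12)^72 ≈ 2,279.6530.
Phase 2: 2,279.6530·(1 + 0.006)^120 ≈ 4,673.3298.

€4,673.33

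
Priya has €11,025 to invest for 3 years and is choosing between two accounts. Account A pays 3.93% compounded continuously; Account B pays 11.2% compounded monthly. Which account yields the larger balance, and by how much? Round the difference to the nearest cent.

Account B, by €2,999.11

Account A growth factor: e^(0.0393·3) = e^0.1179 ≈ 1.1251315926; balance ≈ 12,404.5758.
Account B growth factor: (1 + 0.112/12)^36 ≈ 1.3971601171; balance ≈ 15,403.6903.
Account B is larger by 2,999.1145.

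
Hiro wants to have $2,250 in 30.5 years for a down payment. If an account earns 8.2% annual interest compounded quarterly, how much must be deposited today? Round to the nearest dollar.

$189

Periodic rate = 8.2%/4 = 0.0205; 122 periods.
P = 2,250/(1 + 0.0205)^122 ≈ 2,250/11.89014373 ≈ 189.2324.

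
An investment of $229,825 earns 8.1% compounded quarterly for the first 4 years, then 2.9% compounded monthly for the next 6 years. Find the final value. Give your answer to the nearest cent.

$376,859.09

After 4 years at 8.1%: 229,825 × 1.37817908586 ≈ 316,740.0084.
Then 6 years at 2.9%: 316,740.0084 × 1.18980578524 ≈ 376,859.0944.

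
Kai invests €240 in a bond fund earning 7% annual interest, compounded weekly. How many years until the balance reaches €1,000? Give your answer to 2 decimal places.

20.40 years

(1 + 0.00134615)^(52t) = 1,000/240 = 4.1667.
52t·ln(1 + 0.00134615) = ln(4.1667); 52t = 1.4271/0.00134525 ≈ 1060.8570.
t ≈ 20.4011 years.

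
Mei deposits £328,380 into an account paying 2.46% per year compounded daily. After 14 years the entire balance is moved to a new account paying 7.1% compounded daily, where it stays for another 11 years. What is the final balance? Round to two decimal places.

After 14 years at 2.46%: 328,380 × 1.4111266032 ≈ 463,385.7540.
Then 11 years at 7.1%: 463,385.7540 × 2.18348898565 ≈ 1,011,797.6899.

£1,011,797.69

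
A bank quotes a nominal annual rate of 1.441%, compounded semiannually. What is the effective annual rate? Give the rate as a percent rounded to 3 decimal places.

1.446%

EAR = (1 + 1.441%/2)^2 − 1 = (1 + 0.007205)^2 − 1.
(1 + 0.007205)^2 ≈ 1.014462, so EAR ≈ 1.44619%.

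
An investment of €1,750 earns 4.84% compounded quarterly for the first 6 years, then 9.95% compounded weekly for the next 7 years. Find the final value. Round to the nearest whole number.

€4,684

After 6 years at 4.84%: 1,750 × 1.334634038 ≈ 2,335.6096.
Then 7 years at 9.95%: 2,335.6096 × 2.005381839 ≈ 4,683.7890.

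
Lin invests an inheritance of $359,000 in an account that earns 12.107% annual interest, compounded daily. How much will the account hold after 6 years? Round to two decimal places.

Periodic rate = 12.107%/365 = 0.000331699; periods = 365·6 = 2190.
A = 359,000·(1 + 0.12107/365)^2190 ≈ 359,000·2.06741606629 ≈ 742,202.3678.

$742,202.37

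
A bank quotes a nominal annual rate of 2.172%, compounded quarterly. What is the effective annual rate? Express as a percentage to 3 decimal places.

2.190%

One year is 4 periods at 0.00543 each: (1 + 0.00543)^4 ≈ 1.021898.
EAR = 1.021898 − 1 ≈ 2.18976%.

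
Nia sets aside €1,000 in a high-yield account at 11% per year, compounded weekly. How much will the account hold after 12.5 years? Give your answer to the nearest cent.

€3,949.34

Periodic rate = 11%/52 = 0.00211538; periods = 52·12.5 = 650.
A = 1,000·(1 + 0.11/52)^650 ≈ 1,000·3.949337016 ≈ 3,949.3370.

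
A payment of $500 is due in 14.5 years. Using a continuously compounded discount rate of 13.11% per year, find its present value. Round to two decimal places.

P = A·e^(−rt) = 500·e^(−1.90095).
e^(−1.90095) ≈ 0.149426597, so P ≈ 74.7133.

$74.71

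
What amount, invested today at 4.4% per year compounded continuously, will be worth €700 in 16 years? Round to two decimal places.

€346.22

P = A·e^(−rt) = 700·e^(−0.704).
e^(−0.704) ≈ 0.49460293, so P ≈ 346.2221.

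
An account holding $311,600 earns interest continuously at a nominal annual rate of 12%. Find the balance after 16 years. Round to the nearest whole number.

A = P·e^(rt) = 311,600·e^(0.12·16) = 311,600·e^1.92.
e^1.92 ≈ 6.820958469291, so A ≈ 2,125,410.6590.

$2,125,411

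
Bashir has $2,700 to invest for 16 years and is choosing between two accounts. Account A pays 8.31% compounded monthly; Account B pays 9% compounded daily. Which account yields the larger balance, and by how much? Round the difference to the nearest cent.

Account B, by $1,235.78

A: (1 + 0.006925)^192 ≈ 3.7622508332, so 2,700 × 3.7622508332 ≈ 10,158.0772.
B: (1 + 0.09/365)^5840 ≈ 4.2199466886, so 2,700 × 4.2199466886 ≈ 11,393.8561.
Difference ≈ 1,235.7788 in favor of B.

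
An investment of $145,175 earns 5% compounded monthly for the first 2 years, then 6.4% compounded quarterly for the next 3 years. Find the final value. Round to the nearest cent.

$194,068.72

After 2 years at 5%: 145,175 × 1.10494133556 ≈ 160,409.8584.
Then 3 years at 6.4%: 160,409.8584 × 1.20983040651 ≈ 194,068.7242.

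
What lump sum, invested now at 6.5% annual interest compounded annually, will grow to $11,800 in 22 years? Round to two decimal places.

Growth factor = (1 + 0.065)^22 ≈ 3.9966063222.
P = 11,800/3.9966063222 ≈ 2,952.5050.

$2,952.50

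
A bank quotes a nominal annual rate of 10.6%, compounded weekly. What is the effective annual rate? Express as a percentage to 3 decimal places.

11.170%

EAR = (1 + 10.6%/52)^52 − 1 = (1 + 0.00203846)^52 − 1.
(1 + 0.00203846)^52 ≈ 1.111702, so EAR ≈ 11.17019%.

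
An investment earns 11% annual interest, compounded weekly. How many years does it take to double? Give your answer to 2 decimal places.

6.31 years

(1 + 0.00211538)^(52t) = 2.
52t = ln 2 / ln(1 + 0.00211538) ≈ 0.69315/0.00211315 ≈ 328.0160.
t ≈ 6.3080.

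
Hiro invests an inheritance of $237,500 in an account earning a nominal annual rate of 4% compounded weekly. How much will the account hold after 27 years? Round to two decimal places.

Growth factor = (1 + 0.04/52)^1404 ≈ 2.94345725714.
A ≈ 237,500 × 2.94345725714 ≈ 699,071.0986.

$699,071.10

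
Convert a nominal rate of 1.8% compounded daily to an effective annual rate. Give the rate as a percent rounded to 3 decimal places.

1.816%

EAR = (1 + 1.8%/365)^365 − 1 = (1 + 0.0000493151)^365 − 1.
(1 + 0.0000493151)^365 ≈ 1.018163, so EAR ≈ 1.81625%.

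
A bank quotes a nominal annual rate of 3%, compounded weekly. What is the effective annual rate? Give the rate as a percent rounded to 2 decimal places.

One year is 52 periods at 0.000576923 each: (1 + 0.000576923)^52 ≈ 1.030446.
EAR = 1.030446 − 1 ≈ 3.04456%.

3.04%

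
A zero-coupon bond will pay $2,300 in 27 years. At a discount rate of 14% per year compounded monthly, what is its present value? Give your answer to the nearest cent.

$53.65

Growth factor = (1 + 0.14/12)^324 ≈ 42.86775936.
P = 2,300/42.86775936 ≈ 53.6534.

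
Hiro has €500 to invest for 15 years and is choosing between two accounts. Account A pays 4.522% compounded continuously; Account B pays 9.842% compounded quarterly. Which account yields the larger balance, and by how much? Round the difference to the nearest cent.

Account B, by €1,164.34

Account A growth factor: e^(0.04522·15) = e^0.6783 ≈ 1.97052499; balance ≈ 985.2625.
Account B growth factor: (1 + 0.024605)^60 ≈ 4.299205971; balance ≈ 2,149.6030.
Account B is larger by 1,164.3405.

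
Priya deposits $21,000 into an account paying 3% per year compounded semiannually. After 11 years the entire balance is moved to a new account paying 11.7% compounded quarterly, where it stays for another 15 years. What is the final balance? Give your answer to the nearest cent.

After 11 years at 3%: 21,000 × 1.38756369912 ≈ 29,138.8377.
Then 15 years at 11.7%: 29,138.8377 × 5.63965503748 ≈ 164,332.9927.

$164,332.99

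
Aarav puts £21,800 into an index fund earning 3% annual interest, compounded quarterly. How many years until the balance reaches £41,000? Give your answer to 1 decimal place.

(1 + 0.0075)^(4t) = 41,000/21,800 = 1.8807.
4t·ln(1 + 0.0075) = ln(1.8807); 4t = 0.63166/0.00747201 ≈ 84.5371.
t ≈ 21.1343 years.

21.1 years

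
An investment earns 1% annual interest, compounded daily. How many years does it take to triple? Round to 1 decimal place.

109.9 years

(1 + 0.0000273973)^(365t) = 3.
365t = ln 3 / ln(1 + 0.0000273973) ≈ 1.0986/2.73969e-05 ≈ 40099.8978.
t ≈ 109.8627.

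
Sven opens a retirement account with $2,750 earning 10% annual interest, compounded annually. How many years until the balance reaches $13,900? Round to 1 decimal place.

17.0 years

(1 + 0.1)^t = 13,900/2,750 = 5.0545.
t·ln(1 + 0.1) = ln(5.0545); t = 1.6203/0.0953102 ≈ 17.0002.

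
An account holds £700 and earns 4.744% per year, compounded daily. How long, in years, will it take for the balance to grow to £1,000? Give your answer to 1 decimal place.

7.5 years

(1 + 0.000129973)^(365t) = 1,000/700 = 1.4286.
365t·ln(1 + 0.000129973) = ln(1.4286); 365t = 0.35667/0.000129964 ≈ 2744.4101.
t ≈ 7.5189 years.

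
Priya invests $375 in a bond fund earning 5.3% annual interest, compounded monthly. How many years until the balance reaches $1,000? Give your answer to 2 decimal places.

18.55 years

(1 + 0.00441667)^(12t) = 1,000/375 = 2.6667.
12t·ln(1 + 0.00441667) = ln(2.6667); 12t = 0.98083/0.00440694 ≈ 222.5646.
t ≈ 18.5471 years.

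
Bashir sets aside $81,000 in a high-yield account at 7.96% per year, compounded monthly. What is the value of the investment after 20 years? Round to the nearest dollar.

$395,912

Periodic rate = 7.96%/12 = 0.00663333; periods = 12·20 = 240.
A = 81,000·(1 + 0.0796/12)^240 ≈ 81,000·4.8878038933 ≈ 395,912.1154.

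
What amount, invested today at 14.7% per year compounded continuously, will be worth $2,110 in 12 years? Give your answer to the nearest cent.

P = A·e^(−rt) = 2,110·e^(−1.764).
e^(−1.764) ≈ 0.1713580589, so P ≈ 361.5655.

$361.57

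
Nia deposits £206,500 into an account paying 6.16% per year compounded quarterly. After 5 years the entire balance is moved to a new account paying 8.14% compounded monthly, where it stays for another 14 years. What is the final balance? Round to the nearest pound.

£872,799

After 5 years at 6.16%: 206,500 × 1.3575104498 ≈ 280,325.9079.
Then 14 years at 8.14%: 280,325.9079 × 3.11351479516 ≈ 872,798.8617.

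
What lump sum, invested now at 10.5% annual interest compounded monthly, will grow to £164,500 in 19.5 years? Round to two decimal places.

£21,419.82

Growth factor = (1 + 0.00875)^234 ≈ 7.67980457501.
P = 164,500/7.67980457501 ≈ 21,419.8159.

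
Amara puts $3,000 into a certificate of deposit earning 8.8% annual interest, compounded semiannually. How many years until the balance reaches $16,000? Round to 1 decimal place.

We need (1 + 0.044)^(2t) = 5.3333, so 2t = ln 5.3333 / ln 1.044 ≈ 38.8759.
t ≈ 38.8759/2 = 19.4380 years.

19.4 years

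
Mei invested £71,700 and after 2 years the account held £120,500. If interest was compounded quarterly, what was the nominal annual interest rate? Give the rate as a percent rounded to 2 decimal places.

(1 + r/4)^8 = 120,500/71,700 = 1.68061.
1 + r/4 = 1.68061^(1/8) ≈ 1.067047, so r/4 ≈ 0.0670468.
r ≈ 4·0.0670468 = 26.81874%.

26.82%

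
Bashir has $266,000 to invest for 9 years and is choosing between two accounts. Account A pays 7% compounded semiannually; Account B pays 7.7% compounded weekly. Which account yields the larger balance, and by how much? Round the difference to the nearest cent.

Account B, by $37,557.00

Account A growth factor: (1 + 0.035)^18 ≈ 1.85748919552; balance ≈ 494,092.1260.
Account B growth factor: (1 + 0.077/52)^468 ≈ 1.99868091289; balance ≈ 531,649.1228.
Account B is larger by 37,556.9968.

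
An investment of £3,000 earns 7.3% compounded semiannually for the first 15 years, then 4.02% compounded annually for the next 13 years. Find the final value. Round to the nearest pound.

£14,680

After 15 years at 7.3%: 3,000 × 2.9314277376 ≈ 8,794.2832.
Then 13 years at 4.02%: 8,794.2832 × 1.6692409976 ≈ 14,679.7781.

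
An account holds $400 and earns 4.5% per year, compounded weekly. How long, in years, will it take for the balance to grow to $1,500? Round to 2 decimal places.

(1 + 0.000865385)^(52t) = 1,500/400 = 3.75.
52t·ln(1 + 0.000865385) = ln(3.75); 52t = 1.3218/0.00086501 ≈ 1528.0231.
t ≈ 29.3851 years.

29.39 years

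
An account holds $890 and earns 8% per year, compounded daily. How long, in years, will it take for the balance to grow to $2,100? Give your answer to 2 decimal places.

We need (1 + 0.000219178)^(365t) = 2.3596, so 365t = ln 2.3596 / ln 1.000219 ≈ 3917.2039.
t ≈ 3917.2039/365 = 10.7321 years.

10.73 years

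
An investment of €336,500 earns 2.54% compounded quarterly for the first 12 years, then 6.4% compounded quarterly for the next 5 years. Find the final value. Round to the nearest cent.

€626,345.08

After 12 years at 2.54%: 336,500 × 1.35504726732 ≈ 455,973.4055.
Then 5 years at 6.4%: 455,973.4055 × 1.37364389069 ≈ 626,345.0827.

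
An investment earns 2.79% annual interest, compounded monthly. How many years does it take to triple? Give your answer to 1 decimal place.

39.4 years

(1 + 0.002325)^(12t) = 3.
12t = ln 3 / ln(1 + 0.002325) ≈ 1.0986/0.0023223 ≈ 473.0705.
t ≈ 39.4225.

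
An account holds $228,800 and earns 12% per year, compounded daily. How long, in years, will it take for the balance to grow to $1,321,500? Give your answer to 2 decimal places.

14.62 years

We need (1 + 0.000328767)^(365t) = 5.7758, so 365t = ln 5.7758 / ln 1.000329 ≈ 5334.9700.
t ≈ 5334.9700/365 = 14.6164 years.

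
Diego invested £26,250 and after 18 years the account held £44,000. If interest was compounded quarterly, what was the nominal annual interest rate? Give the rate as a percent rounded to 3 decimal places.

(1 + r/4)^72 = 44,000/26,250 = 1.67619.
1 + r/4 = 1.67619^(1/72) ≈ 1.0072, so r/4 ≈ 0.00719973.
r ≈ 4·0.00719973 = 2.87989%.

2.880%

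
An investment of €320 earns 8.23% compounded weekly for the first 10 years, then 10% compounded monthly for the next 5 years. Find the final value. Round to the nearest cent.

€1,198.23

After 10 years at 8.23%: 320 × 2.27584044 ≈ 728.2689.
Then 5 years at 10%: 728.2689 × 1.645308935 ≈ 1,198.2274.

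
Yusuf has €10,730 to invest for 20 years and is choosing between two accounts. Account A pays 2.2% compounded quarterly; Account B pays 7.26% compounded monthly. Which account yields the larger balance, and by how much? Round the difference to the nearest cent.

Account B, by €28,994.25

Account A growth factor: (1 + 0.0055)^80 ≈ 1.5508364312; balance ≈ 16,640.4749.
Account B growth factor: (1 + 0.00605)^240 ≈ 4.2530030594; balance ≈ 45,634.7228.
Account B is larger by 28,994.2479.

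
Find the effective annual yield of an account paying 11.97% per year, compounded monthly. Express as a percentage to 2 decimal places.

One year is 12 periods at 0.009975 each: (1 + 0.009975)^12 ≈ 1.12649.
EAR = 1.12649 − 1 ≈ 12.64904%.

12.65%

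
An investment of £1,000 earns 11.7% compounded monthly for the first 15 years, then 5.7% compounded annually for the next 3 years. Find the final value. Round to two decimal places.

£6,772.05

After 15 years at 11.7%: 1,000 × 5.734494381 ≈ 5,734.4944.
Then 3 years at 5.7%: 5,734.4944 × 1.180932193 ≈ 6,772.0490.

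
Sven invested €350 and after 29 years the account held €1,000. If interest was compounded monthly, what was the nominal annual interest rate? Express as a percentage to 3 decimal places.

3.626%

The 348-period growth factor is 1,000/350 = 2.85714.
r/12 = 2.85714^(1/348) − 1 ≈ 0.00302129, so r ≈ 12·0.00302129 = 3.62554%.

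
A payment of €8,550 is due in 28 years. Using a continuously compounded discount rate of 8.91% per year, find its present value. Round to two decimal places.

P = A·e^(−rt) = 8,550·e^(−2.4948).
e^(−2.4948) ≈ 0.08251295233, so P ≈ 705.4857.

€705.49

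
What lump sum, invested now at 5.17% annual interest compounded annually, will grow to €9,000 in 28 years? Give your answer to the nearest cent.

Annual rate = 5.17% = 0.0517; 28 periods.
P = 9,000/(1 + 0.0517)^28 ≈ 9,000/4.101781007 ≈ 2,194.1688.

€2,194.17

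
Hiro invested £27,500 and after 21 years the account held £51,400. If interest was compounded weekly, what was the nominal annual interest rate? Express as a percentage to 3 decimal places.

The 1092-period growth factor is 51,400/27,500 = 1.86909.
r/52 = 1.86909^(1/1092) − 1 ≈ 0.000572922, so r ≈ 52·0.000572922 = 2.97920%.

2.979%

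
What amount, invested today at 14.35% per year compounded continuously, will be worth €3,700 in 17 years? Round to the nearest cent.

P = A·e^(−rt) = 3,700·e^(−2.4395).
e^(−2.4395) ≈ 0.08720444278, so P ≈ 322.6564.

€322.66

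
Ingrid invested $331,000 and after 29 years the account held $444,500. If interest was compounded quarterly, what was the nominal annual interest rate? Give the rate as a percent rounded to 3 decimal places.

The 116-period growth factor is 444,500/331,000 = 1.3429.
r/4 = 1.3429^(1/116) − 1 ≈ 0.00254489, so r ≈ 4·0.00254489 = 1.01795%.

1.018%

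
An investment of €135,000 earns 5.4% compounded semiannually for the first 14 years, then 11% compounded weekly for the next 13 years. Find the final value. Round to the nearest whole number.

After 14 years at 5.4%: 135,000 × 2.108494248643 ≈ 284,646.7236.
Then 13 years at 11%: 284,646.7236 × 4.172392572361 ≈ 1,187,657.8752.

€1,187,658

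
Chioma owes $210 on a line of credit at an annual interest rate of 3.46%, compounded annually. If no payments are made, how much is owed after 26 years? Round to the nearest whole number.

Annual rate = 3.46% = 0.0346; years = 26.
A = 210·(1 + 0.0346)^26 ≈ 210·2.42149918 ≈ 508.5148.

$509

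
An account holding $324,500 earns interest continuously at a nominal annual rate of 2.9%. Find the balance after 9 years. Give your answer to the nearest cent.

$421,274.88

A = P·e^(rt) = 324,500·e^(0.029·9) = 324,500·e^0.261.
e^0.261 ≈ 1.29822766543, so A ≈ 421,274.8774.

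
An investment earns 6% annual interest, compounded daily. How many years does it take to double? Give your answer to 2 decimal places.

11.55 years

(1 + 0.000164384)^(365t) = 2.
365t = ln 2 / ln(1 + 0.000164384) ≈ 0.69315/0.00016437 ≈ 4216.9919.
t ≈ 11.5534.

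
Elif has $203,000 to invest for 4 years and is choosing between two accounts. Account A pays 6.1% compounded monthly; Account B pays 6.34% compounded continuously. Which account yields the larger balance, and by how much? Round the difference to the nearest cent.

A: (1 + 0.061/12)^48 ≈ 1.2755557003, so 203,000 × 1.2755557003 ≈ 258,937.8072.
B: e^(0.0634·4) = e^0.2536 ≈ 1.28865623867, so 203,000 × 1.28865623867 ≈ 261,597.2164.
Difference ≈ 2,659.4093 in favor of B.

Account B, by $2,659.41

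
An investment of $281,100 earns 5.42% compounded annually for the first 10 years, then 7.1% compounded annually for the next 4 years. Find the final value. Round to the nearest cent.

$626,973.01

After 10 years at 5.42%: 281,100 × 1.69523581388 ≈ 476,530.7873.
Then 4 years at 7.1%: 476,530.7873 × 1.31570305568 ≈ 626,973.0130.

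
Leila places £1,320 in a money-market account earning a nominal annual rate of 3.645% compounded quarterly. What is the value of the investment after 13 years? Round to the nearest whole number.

£2,116

Periodic rate = 3.645%/4 = 0.0091125; periods = 4·13 = 52.
A = 1,320·(1 + 0.0091125)^52 ≈ 1,320·1.602722984 ≈ 2,115.5943.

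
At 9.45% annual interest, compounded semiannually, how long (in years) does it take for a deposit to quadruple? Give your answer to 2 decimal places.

(1 + 0.04725)^(2t) = 4.
2t = ln 4 / ln(1 + 0.04725) ≈ 1.3863/0.0461677 ≈ 30.0274.
t ≈ 15.0137.

15.01 years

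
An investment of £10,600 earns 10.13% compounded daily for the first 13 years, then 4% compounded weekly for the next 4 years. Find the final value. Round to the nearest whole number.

After 13 years at 10.13%: 10,600 × 3.7311529635 ≈ 39,550.2214.
Then 4 years at 4%: 39,550.2214 × 1.1734386942 ≈ 46,409.7602.

£46,410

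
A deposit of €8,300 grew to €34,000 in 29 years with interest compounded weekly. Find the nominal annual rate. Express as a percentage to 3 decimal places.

4.865%

(1 + r/52)^1508 = 34,000/8,300 = 4.09639.
1 + r/52 = 4.09639^(1/1508) ≈ 1.000936, so r/52 ≈ 0.00093552.
r ≈ 52·0.00093552 = 4.86471%.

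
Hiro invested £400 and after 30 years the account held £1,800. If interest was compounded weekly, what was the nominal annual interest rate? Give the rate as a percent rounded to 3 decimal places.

The 1560-period growth factor is 1,800/400 = 4.5.
r/52 = 4.5^(1/1560) − 1 ≈ 0.000964617, so r ≈ 52·0.000964617 = 5.01601%.

5.016%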